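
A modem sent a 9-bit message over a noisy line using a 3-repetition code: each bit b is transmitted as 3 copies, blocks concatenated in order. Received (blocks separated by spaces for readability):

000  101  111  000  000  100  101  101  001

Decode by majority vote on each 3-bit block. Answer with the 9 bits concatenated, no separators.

011000110

Block 1 (000): 0 ones → 0
Block 2 (101): 2 ones → 1
Block 3 (111): 3 ones → 1
Block 4 (000): 0 ones → 0
Block 5 (000): 0 ones → 0
Block 6 (100): 1 one → 0
Block 7 (101): 2 ones → 1
Block 8 (101): 2 ones → 1
Block 9 (001): 1 one → 0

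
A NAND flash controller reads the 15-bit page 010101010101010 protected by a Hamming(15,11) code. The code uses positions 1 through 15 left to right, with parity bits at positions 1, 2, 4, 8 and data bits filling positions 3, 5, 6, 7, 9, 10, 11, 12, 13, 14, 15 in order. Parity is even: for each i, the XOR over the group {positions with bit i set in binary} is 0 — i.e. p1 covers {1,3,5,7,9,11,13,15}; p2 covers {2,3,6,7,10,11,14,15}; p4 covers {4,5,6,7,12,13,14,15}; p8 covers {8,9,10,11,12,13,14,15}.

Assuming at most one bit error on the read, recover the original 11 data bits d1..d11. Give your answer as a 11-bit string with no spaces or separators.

s1 (pos 1,3,5,7,9,11,13,15): 0⊕0⊕0⊕0⊕0⊕0⊕0⊕0 = 0
s2 (pos 2,3,6,7,10,11,14,15): 1⊕0⊕1⊕0⊕1⊕0⊕1⊕0 = 0
s4 (pos 4,5,6,7,12,13,14,15): 1⊕0⊕1⊕0⊕1⊕0⊕1⊕0 = 0
s8 (pos 8,9,10,11,12,13,14,15): 1⊕0⊕1⊕0⊕1⊕0⊕1⊕0 = 0
Syndrome s8…s1 = 0000 → no error.
Read data bits from positions 3,5,6,7,9,10,11,12,13,14,15: 00100101010

00100101010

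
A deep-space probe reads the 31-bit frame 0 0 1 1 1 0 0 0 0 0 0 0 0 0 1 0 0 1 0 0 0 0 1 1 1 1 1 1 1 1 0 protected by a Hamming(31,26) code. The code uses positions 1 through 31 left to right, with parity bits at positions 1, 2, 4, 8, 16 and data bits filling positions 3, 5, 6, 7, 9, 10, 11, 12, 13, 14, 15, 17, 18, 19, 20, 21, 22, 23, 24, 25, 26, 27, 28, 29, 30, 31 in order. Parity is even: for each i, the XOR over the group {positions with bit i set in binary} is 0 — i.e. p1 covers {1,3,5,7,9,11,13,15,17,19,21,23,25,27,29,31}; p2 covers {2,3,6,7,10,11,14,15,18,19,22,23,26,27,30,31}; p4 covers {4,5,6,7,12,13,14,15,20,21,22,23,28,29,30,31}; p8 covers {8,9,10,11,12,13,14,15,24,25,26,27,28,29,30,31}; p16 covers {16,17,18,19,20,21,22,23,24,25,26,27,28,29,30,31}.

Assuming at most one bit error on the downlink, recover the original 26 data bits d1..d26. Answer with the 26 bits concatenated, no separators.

s1 (pos 1,3,5,7,9,11,13,15,17,19,21,23,25,27,29,31): 0⊕1⊕1⊕0⊕0⊕0⊕0⊕1⊕0⊕0⊕0⊕1⊕1⊕1⊕1⊕0 = 1
s2 (pos 2,3,6,7,10,11,14,15,18,19,22,23,26,27,30,31): 0⊕1⊕0⊕0⊕0⊕0⊕0⊕1⊕1⊕0⊕0⊕1⊕1⊕1⊕1⊕0 = 1
s4 (pos 4,5,6,7,12,13,14,15,20,21,22,23,28,29,30,31): 1⊕1⊕0⊕0⊕0⊕0⊕0⊕1⊕0⊕0⊕0⊕1⊕1⊕1⊕1⊕0 = 1
s8 (pos 8,9,10,11,12,13,14,15,24,25,26,27,28,29,30,31): 0⊕0⊕0⊕0⊕0⊕0⊕0⊕1⊕1⊕1⊕1⊕1⊕1⊕1⊕1⊕0 = 0
s16 (pos 16,17,18,19,20,21,22,23,24,25,26,27,28,29,30,31): 0⊕0⊕1⊕0⊕0⊕0⊕0⊕1⊕1⊕1⊕1⊕1⊕1⊕1⊕1⊕0 = 1
Syndrome s16…s1 = 10111 → error at position 23.
Flip position 23: 0011100000000010010000111111110 → 0011100000000010010000011111110
Read data bits from positions 3,5,6,7,9,10,11,12,13,14,15,17,18,19,20,21,22,23,24,25,26,27,28,29,30,31: 11000000001010000011111110

11000000001010000011111110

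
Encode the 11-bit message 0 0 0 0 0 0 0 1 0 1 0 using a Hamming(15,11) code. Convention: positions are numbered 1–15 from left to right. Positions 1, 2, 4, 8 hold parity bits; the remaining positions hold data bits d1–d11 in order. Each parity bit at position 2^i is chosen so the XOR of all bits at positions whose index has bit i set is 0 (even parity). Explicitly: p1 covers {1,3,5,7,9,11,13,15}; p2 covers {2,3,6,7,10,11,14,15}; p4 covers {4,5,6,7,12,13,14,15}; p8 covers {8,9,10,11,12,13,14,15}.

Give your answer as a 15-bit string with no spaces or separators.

Place data at non-parity positions: p1 p2 0 p4 0 0 0 p8 0 0 0 1 0 1 0
p1 (pos 1,3,5,7,9,11,13,15): XOR of data positions = 0⊕0⊕0⊕0⊕0⊕0⊕0 = 0
p2 (pos 2,3,6,7,10,11,14,15): XOR of data positions = 0⊕0⊕0⊕0⊕0⊕1⊕0 = 1
p4 (pos 4,5,6,7,12,13,14,15): XOR of data positions = 0⊕0⊕0⊕1⊕0⊕1⊕0 = 0
p8 (pos 8,9,10,11,12,13,14,15): XOR of data positions = 0⊕0⊕0⊕1⊕0⊕1⊕0 = 0
Codeword: 010000000001010

010000000001010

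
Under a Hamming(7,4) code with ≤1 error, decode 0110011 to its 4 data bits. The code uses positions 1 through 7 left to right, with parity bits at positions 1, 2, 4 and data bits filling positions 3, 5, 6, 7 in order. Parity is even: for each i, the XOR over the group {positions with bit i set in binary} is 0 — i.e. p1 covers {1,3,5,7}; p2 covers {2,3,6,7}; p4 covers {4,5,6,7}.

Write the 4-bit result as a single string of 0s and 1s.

1011

s1 (pos 1,3,5,7): 0⊕1⊕0⊕1 = 0
s2 (pos 2,3,6,7): 1⊕1⊕1⊕1 = 0
s4 (pos 4,5,6,7): 0⊕0⊕1⊕1 = 0
Syndrome s4…s1 = 000 → no error.
Read data bits from positions 3,5,6,7: 1011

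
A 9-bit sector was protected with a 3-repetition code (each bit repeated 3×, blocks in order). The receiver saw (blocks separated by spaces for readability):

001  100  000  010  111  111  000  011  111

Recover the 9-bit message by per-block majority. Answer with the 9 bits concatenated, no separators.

000011011

Block 1 (001): 1 one → 0
Block 2 (100): 1 one → 0
Block 3 (000): 0 ones → 0
Block 4 (010): 1 one → 0
Block 5 (111): 3 ones → 1
Block 6 (111): 3 ones → 1
Block 7 (000): 0 ones → 0
Block 8 (011): 2 ones → 1
Block 9 (111): 3 ones → 1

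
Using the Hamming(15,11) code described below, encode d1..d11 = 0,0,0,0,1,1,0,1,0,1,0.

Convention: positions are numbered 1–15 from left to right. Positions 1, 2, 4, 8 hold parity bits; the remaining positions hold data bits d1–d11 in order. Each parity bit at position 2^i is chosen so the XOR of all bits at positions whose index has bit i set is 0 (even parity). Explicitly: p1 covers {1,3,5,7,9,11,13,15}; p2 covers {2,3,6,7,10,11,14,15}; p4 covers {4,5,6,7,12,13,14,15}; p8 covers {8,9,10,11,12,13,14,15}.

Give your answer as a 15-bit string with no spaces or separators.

Place data at non-parity positions: p1 p2 0 p4 0 0 0 p8 1 1 0 1 0 1 0
p1 (pos 1,3,5,7,9,11,13,15): XOR of data positions = 0⊕0⊕0⊕1⊕0⊕0⊕0 = 1
p2 (pos 2,3,6,7,10,11,14,15): XOR of data positions = 0⊕0⊕0⊕1⊕0⊕1⊕0 = 0
p4 (pos 4,5,6,7,12,13,14,15): XOR of data positions = 0⊕0⊕0⊕1⊕0⊕1⊕0 = 0
p8 (pos 8,9,10,11,12,13,14,15): XOR of data positions = 1⊕1⊕0⊕1⊕0⊕1⊕0 = 0
Codeword: 100000001101010

100000001101010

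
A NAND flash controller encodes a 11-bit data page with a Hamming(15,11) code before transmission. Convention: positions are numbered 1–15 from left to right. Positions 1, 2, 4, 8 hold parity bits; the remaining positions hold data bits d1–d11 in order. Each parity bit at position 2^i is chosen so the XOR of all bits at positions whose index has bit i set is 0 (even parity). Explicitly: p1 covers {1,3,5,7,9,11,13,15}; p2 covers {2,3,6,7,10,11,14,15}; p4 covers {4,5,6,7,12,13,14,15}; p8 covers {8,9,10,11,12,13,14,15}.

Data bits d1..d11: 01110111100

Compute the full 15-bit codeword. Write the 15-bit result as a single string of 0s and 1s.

Place data at non-parity positions: p1 p2 0 p4 1 1 1 p8 0 1 1 1 1 0 0
p1 (pos 1,3,5,7,9,11,13,15): XOR of data positions = 0⊕1⊕1⊕0⊕1⊕1⊕0 = 0
p2 (pos 2,3,6,7,10,11,14,15): XOR of data positions = 0⊕1⊕1⊕1⊕1⊕0⊕0 = 0
p4 (pos 4,5,6,7,12,13,14,15): XOR of data positions = 1⊕1⊕1⊕1⊕1⊕0⊕0 = 1
p8 (pos 8,9,10,11,12,13,14,15): XOR of data positions = 0⊕1⊕1⊕1⊕1⊕0⊕0 = 0
Codeword: 000111100111100

000111100111100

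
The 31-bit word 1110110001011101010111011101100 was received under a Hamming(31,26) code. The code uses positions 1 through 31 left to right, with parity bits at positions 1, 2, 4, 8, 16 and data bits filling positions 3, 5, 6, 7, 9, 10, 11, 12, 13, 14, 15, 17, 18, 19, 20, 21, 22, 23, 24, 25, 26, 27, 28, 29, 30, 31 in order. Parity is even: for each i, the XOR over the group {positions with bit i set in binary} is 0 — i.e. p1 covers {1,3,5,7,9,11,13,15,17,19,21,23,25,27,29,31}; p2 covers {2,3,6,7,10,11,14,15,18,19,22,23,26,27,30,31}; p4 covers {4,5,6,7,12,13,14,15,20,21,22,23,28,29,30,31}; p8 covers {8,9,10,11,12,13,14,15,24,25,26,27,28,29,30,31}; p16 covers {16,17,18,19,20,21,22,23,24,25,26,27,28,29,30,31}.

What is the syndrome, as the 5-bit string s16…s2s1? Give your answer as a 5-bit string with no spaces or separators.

01001

s1 (pos 1,3,5,7,9,11,13,15,17,19,21,23,25,27,29,31): 1⊕1⊕1⊕0⊕0⊕0⊕1⊕0⊕0⊕0⊕1⊕0⊕1⊕0⊕1⊕0 = 1
s2 (pos 2,3,6,7,10,11,14,15,18,19,22,23,26,27,30,31): 1⊕1⊕1⊕0⊕1⊕0⊕1⊕0⊕1⊕0⊕1⊕0⊕1⊕0⊕0⊕0 = 0
s4 (pos 4,5,6,7,12,13,14,15,20,21,22,23,28,29,30,31): 0⊕1⊕1⊕0⊕1⊕1⊕1⊕0⊕1⊕1⊕1⊕0⊕1⊕1⊕0⊕0 = 0
s8 (pos 8,9,10,11,12,13,14,15,24,25,26,27,28,29,30,31): 0⊕0⊕1⊕0⊕1⊕1⊕1⊕0⊕1⊕1⊕1⊕0⊕1⊕1⊕0⊕0 = 1
s16 (pos 16,17,18,19,20,21,22,23,24,25,26,27,28,29,30,31): 1⊕0⊕1⊕0⊕1⊕1⊕1⊕0⊕1⊕1⊕1⊕0⊕1⊕1⊕0⊕0 = 0
Syndrome s16…s1 = 01001 → error at position 9.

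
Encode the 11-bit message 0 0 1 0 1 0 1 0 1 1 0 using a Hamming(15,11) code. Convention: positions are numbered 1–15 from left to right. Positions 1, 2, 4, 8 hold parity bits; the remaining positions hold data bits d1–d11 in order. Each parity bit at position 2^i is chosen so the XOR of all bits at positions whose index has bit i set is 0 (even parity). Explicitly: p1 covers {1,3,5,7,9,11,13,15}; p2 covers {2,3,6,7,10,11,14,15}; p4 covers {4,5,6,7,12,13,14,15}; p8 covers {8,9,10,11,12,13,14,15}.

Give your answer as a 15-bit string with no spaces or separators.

110101001010110

Place data at non-parity positions: p1 p2 0 p4 0 1 0 p8 1 0 1 0 1 1 0
p1 (pos 1,3,5,7,9,11,13,15): XOR of data positions = 0⊕0⊕0⊕1⊕1⊕1⊕0 = 1
p2 (pos 2,3,6,7,10,11,14,15): XOR of data positions = 0⊕1⊕0⊕0⊕1⊕1⊕0 = 1
p4 (pos 4,5,6,7,12,13,14,15): XOR of data positions = 0⊕1⊕0⊕0⊕1⊕1⊕0 = 1
p8 (pos 8,9,10,11,12,13,14,15): XOR of data positions = 1⊕0⊕1⊕0⊕1⊕1⊕0 = 0
Codeword: 110101001010110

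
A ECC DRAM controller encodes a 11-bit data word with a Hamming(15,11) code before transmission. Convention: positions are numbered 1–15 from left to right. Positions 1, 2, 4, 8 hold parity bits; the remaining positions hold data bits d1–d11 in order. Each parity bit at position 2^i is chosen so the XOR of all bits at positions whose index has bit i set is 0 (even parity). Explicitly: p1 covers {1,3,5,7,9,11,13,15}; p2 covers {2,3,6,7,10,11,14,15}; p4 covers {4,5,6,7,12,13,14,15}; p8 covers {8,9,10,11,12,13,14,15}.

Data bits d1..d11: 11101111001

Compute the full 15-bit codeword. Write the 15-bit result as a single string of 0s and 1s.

111011011111001

Place data at non-parity positions: p1 p2 1 p4 1 1 0 p8 1 1 1 1 0 0 1
p1 (pos 1,3,5,7,9,11,13,15): XOR of data positions = 1⊕1⊕0⊕1⊕1⊕0⊕1 = 1
p2 (pos 2,3,6,7,10,11,14,15): XOR of data positions = 1⊕1⊕0⊕1⊕1⊕0⊕1 = 1
p4 (pos 4,5,6,7,12,13,14,15): XOR of data positions = 1⊕1⊕0⊕1⊕0⊕0⊕1 = 0
p8 (pos 8,9,10,11,12,13,14,15): XOR of data positions = 1⊕1⊕1⊕1⊕0⊕0⊕1 = 1
Codeword: 111011011111001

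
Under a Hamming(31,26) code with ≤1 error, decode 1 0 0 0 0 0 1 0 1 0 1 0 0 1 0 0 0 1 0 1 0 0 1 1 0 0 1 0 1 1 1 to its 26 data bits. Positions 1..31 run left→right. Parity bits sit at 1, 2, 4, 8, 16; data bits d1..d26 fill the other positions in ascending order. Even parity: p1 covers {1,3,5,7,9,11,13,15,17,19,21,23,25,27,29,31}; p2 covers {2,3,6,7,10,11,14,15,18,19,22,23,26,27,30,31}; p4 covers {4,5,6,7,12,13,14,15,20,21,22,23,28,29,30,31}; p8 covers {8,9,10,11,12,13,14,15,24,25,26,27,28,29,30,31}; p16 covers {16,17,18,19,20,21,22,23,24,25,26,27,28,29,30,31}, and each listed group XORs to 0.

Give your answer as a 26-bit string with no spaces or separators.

00011010010010100110010111

s1 (pos 1,3,5,7,9,11,13,15,17,19,21,23,25,27,29,31): 1⊕0⊕0⊕1⊕1⊕1⊕0⊕0⊕0⊕0⊕0⊕1⊕0⊕1⊕1⊕1 = 0
s2 (pos 2,3,6,7,10,11,14,15,18,19,22,23,26,27,30,31): 0⊕0⊕0⊕1⊕0⊕1⊕1⊕0⊕1⊕0⊕0⊕1⊕0⊕1⊕1⊕1 = 0
s4 (pos 4,5,6,7,12,13,14,15,20,21,22,23,28,29,30,31): 0⊕0⊕0⊕1⊕0⊕0⊕1⊕0⊕1⊕0⊕0⊕1⊕0⊕1⊕1⊕1 = 1
s8 (pos 8,9,10,11,12,13,14,15,24,25,26,27,28,29,30,31): 0⊕1⊕0⊕1⊕0⊕0⊕1⊕0⊕1⊕0⊕0⊕1⊕0⊕1⊕1⊕1 = 0
s16 (pos 16,17,18,19,20,21,22,23,24,25,26,27,28,29,30,31): 0⊕0⊕1⊕0⊕1⊕0⊕0⊕1⊕1⊕0⊕0⊕1⊕0⊕1⊕1⊕1 = 0
Syndrome s16…s1 = 00100 → error at position 4.
Flip position 4: 1000001010100100010100110010111 → 1001001010100100010100110010111
Read data bits from positions 3,5,6,7,9,10,11,12,13,14,15,17,18,19,20,21,22,23,24,25,26,27,28,29,30,31: 00011010010010100110010111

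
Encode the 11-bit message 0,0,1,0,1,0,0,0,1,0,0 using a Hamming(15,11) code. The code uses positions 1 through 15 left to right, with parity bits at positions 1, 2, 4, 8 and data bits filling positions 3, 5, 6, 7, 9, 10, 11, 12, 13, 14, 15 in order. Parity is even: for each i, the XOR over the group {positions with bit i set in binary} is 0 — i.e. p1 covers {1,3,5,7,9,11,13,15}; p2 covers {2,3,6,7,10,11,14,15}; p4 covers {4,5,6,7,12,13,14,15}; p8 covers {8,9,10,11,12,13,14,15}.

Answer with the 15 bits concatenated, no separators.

Place data at non-parity positions: p1 p2 0 p4 0 1 0 p8 1 0 0 0 1 0 0
p1 (pos 1,3,5,7,9,11,13,15): XOR of data positions = 0⊕0⊕0⊕1⊕0⊕1⊕0 = 0
p2 (pos 2,3,6,7,10,11,14,15): XOR of data positions = 0⊕1⊕0⊕0⊕0⊕0⊕0 = 1
p4 (pos 4,5,6,7,12,13,14,15): XOR of data positions = 0⊕1⊕0⊕0⊕1⊕0⊕0 = 0
p8 (pos 8,9,10,11,12,13,14,15): XOR of data positions = 1⊕0⊕0⊕0⊕1⊕0⊕0 = 0
Codeword: 010001001000100

010001001000100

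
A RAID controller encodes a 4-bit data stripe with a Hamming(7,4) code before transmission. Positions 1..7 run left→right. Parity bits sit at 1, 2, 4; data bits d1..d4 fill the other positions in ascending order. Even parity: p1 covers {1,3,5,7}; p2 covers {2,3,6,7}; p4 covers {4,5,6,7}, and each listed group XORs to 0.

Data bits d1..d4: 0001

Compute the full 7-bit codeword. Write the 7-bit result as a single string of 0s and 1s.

Place data at non-parity positions: p1 p2 0 p4 0 0 1
p1 (pos 1,3,5,7): XOR of data positions = 0⊕0⊕1 = 1
p2 (pos 2,3,6,7): XOR of data positions = 0⊕0⊕1 = 1
p4 (pos 4,5,6,7): XOR of data positions = 0⊕0⊕1 = 1
Codeword: 1101001

1101001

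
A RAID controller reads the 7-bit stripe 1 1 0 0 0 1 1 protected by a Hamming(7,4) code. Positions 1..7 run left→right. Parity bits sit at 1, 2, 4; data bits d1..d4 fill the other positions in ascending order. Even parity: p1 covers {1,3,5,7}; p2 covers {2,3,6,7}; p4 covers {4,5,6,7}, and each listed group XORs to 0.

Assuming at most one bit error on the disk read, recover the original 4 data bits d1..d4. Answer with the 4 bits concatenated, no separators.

s1 (pos 1,3,5,7): 1⊕0⊕0⊕1 = 0
s2 (pos 2,3,6,7): 1⊕0⊕1⊕1 = 1
s4 (pos 4,5,6,7): 0⊕0⊕1⊕1 = 0
Syndrome s4…s1 = 010 → error at position 2.
Flip position 2: 1100011 → 1000011
Read data bits from positions 3,5,6,7: 0011

0011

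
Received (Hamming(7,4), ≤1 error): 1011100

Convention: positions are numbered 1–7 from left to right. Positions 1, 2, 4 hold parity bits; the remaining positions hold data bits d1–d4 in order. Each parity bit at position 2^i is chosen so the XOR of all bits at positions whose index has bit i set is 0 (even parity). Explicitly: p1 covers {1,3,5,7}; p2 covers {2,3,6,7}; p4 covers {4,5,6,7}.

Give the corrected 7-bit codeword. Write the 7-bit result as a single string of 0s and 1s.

s1 (pos 1,3,5,7): 1⊕1⊕1⊕0 = 1
s2 (pos 2,3,6,7): 0⊕1⊕0⊕0 = 1
s4 (pos 4,5,6,7): 1⊕1⊕0⊕0 = 0
Syndrome s4…s1 = 011 → error at position 3.
Flip position 3: 1011100 → 1001100

1001100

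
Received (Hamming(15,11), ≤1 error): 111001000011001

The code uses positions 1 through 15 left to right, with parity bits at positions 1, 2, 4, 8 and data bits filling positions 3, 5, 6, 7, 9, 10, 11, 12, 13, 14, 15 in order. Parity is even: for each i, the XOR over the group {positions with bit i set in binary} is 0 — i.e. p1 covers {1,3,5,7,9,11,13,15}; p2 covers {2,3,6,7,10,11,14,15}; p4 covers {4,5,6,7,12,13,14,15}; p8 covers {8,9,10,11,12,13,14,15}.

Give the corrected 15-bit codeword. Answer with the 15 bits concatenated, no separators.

s1 (pos 1,3,5,7,9,11,13,15): 1⊕1⊕0⊕0⊕0⊕1⊕0⊕1 = 0
s2 (pos 2,3,6,7,10,11,14,15): 1⊕1⊕1⊕0⊕0⊕1⊕0⊕1 = 1
s4 (pos 4,5,6,7,12,13,14,15): 0⊕0⊕1⊕0⊕1⊕0⊕0⊕1 = 1
s8 (pos 8,9,10,11,12,13,14,15): 0⊕0⊕0⊕1⊕1⊕0⊕0⊕1 = 1
Syndrome s8…s1 = 1110 → error at position 14.
Flip position 14: 111001000011001 → 111001000011011

111001000011011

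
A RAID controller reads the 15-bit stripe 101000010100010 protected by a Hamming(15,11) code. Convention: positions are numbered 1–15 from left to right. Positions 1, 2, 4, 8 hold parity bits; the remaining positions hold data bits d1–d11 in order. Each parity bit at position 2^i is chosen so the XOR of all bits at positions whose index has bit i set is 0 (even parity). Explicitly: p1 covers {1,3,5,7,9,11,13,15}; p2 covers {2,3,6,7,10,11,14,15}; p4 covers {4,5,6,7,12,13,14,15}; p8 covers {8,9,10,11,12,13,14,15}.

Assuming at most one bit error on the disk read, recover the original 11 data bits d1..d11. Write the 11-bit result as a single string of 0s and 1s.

s1 (pos 1,3,5,7,9,11,13,15): 1⊕1⊕0⊕0⊕0⊕0⊕0⊕0 = 0
s2 (pos 2,3,6,7,10,11,14,15): 0⊕1⊕0⊕0⊕1⊕0⊕1⊕0 = 1
s4 (pos 4,5,6,7,12,13,14,15): 0⊕0⊕0⊕0⊕0⊕0⊕1⊕0 = 1
s8 (pos 8,9,10,11,12,13,14,15): 1⊕0⊕1⊕0⊕0⊕0⊕1⊕0 = 1
Syndrome s8…s1 = 1110 → error at position 14.
Flip position 14: 101000010100010 → 101000010100000
Read data bits from positions 3,5,6,7,9,10,11,12,13,14,15: 10000100000

10000100000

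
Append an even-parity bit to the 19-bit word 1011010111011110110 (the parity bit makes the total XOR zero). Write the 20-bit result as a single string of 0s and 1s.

XOR of the 19 data bits: 1⊕0⊕1⊕1⊕0⊕1⊕0⊕1⊕1⊕1⊕0⊕1⊕1⊕1⊕1⊕0⊕1⊕1⊕0 = 1
Parity bit = 1 (so all 20 bits XOR to 0).

10110101110111101101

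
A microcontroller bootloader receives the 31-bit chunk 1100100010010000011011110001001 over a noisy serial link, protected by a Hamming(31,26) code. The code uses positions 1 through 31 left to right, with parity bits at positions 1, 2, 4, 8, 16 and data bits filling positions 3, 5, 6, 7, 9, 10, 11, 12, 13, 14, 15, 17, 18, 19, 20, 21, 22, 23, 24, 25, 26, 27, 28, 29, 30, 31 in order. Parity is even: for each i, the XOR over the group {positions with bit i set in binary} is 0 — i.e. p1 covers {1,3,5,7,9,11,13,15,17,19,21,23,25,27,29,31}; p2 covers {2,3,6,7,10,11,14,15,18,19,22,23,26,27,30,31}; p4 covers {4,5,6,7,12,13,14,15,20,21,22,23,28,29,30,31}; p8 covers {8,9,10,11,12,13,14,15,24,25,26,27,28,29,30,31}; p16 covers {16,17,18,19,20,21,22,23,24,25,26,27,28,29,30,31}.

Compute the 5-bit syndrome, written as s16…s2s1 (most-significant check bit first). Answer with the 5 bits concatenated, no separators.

01101

s1 (pos 1,3,5,7,9,11,13,15,17,19,21,23,25,27,29,31): 1⊕0⊕1⊕0⊕1⊕0⊕0⊕0⊕0⊕1⊕1⊕1⊕0⊕0⊕0⊕1 = 1
s2 (pos 2,3,6,7,10,11,14,15,18,19,22,23,26,27,30,31): 1⊕0⊕0⊕0⊕0⊕0⊕0⊕0⊕1⊕1⊕1⊕1⊕0⊕0⊕0⊕1 = 0
s4 (pos 4,5,6,7,12,13,14,15,20,21,22,23,28,29,30,31): 0⊕1⊕0⊕0⊕1⊕0⊕0⊕0⊕0⊕1⊕1⊕1⊕1⊕0⊕0⊕1 = 1
s8 (pos 8,9,10,11,12,13,14,15,24,25,26,27,28,29,30,31): 0⊕1⊕0⊕0⊕1⊕0⊕0⊕0⊕1⊕0⊕0⊕0⊕1⊕0⊕0⊕1 = 1
s16 (pos 16,17,18,19,20,21,22,23,24,25,26,27,28,29,30,31): 0⊕0⊕1⊕1⊕0⊕1⊕1⊕1⊕1⊕0⊕0⊕0⊕1⊕0⊕0⊕1 = 0
Syndrome s16…s1 = 01101 → error at position 13.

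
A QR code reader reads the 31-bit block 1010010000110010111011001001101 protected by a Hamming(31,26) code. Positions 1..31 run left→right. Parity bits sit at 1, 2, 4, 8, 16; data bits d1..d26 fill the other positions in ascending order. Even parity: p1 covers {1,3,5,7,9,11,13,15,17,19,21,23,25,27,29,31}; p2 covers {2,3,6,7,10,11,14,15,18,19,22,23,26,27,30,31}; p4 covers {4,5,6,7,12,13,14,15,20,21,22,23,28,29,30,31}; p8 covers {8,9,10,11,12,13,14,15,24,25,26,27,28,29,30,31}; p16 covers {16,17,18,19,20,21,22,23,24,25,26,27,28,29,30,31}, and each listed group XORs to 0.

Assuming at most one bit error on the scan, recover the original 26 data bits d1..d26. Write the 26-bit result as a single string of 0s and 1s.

10100011001111011011001101

s1 (pos 1,3,5,7,9,11,13,15,17,19,21,23,25,27,29,31): 1⊕1⊕0⊕0⊕0⊕1⊕0⊕1⊕1⊕1⊕1⊕0⊕1⊕0⊕1⊕1 = 0
s2 (pos 2,3,6,7,10,11,14,15,18,19,22,23,26,27,30,31): 0⊕1⊕1⊕0⊕0⊕1⊕0⊕1⊕1⊕1⊕1⊕0⊕0⊕0⊕0⊕1 = 0
s4 (pos 4,5,6,7,12,13,14,15,20,21,22,23,28,29,30,31): 0⊕0⊕1⊕0⊕1⊕0⊕0⊕1⊕0⊕1⊕1⊕0⊕1⊕1⊕0⊕1 = 0
s8 (pos 8,9,10,11,12,13,14,15,24,25,26,27,28,29,30,31): 0⊕0⊕0⊕1⊕1⊕0⊕0⊕1⊕0⊕1⊕0⊕0⊕1⊕1⊕0⊕1 = 1
s16 (pos 16,17,18,19,20,21,22,23,24,25,26,27,28,29,30,31): 0⊕1⊕1⊕1⊕0⊕1⊕1⊕0⊕0⊕1⊕0⊕0⊕1⊕1⊕0⊕1 = 1
Syndrome s16…s1 = 11000 → error at position 24.
Flip position 24: 1010010000110010111011001001101 → 1010010000110010111011011001101
Read data bits from positions 3,5,6,7,9,10,11,12,13,14,15,17,18,19,20,21,22,23,24,25,26,27,28,29,30,31: 10100011001111011011001101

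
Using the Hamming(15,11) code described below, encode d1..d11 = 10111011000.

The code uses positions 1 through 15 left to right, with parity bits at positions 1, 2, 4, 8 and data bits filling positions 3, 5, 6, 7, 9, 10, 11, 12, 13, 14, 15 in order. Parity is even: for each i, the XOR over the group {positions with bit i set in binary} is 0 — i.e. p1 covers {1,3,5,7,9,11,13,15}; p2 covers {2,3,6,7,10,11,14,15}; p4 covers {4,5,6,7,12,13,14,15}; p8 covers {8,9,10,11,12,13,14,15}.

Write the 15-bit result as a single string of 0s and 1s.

001101111011000

Place data at non-parity positions: p1 p2 1 p4 0 1 1 p8 1 0 1 1 0 0 0
p1 (pos 1,3,5,7,9,11,13,15): XOR of data positions = 1⊕0⊕1⊕1⊕1⊕0⊕0 = 0
p2 (pos 2,3,6,7,10,11,14,15): XOR of data positions = 1⊕1⊕1⊕0⊕1⊕0⊕0 = 0
p4 (pos 4,5,6,7,12,13,14,15): XOR of data positions = 0⊕1⊕1⊕1⊕0⊕0⊕0 = 1
p8 (pos 8,9,10,11,12,13,14,15): XOR of data positions = 1⊕0⊕1⊕1⊕0⊕0⊕0 = 1
Codeword: 001101111011000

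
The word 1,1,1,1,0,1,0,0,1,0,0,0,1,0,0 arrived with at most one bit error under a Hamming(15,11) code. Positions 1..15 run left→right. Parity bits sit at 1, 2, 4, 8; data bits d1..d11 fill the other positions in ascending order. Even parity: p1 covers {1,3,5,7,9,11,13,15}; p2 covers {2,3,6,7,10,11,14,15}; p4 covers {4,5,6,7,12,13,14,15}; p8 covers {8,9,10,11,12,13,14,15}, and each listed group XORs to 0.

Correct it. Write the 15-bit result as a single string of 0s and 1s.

111100001000100

s1 (pos 1,3,5,7,9,11,13,15): 1⊕1⊕0⊕0⊕1⊕0⊕1⊕0 = 0
s2 (pos 2,3,6,7,10,11,14,15): 1⊕1⊕1⊕0⊕0⊕0⊕0⊕0 = 1
s4 (pos 4,5,6,7,12,13,14,15): 1⊕0⊕1⊕0⊕0⊕1⊕0⊕0 = 1
s8 (pos 8,9,10,11,12,13,14,15): 0⊕1⊕0⊕0⊕0⊕1⊕0⊕0 = 0
Syndrome s8…s1 = 0110 → error at position 6.
Flip position 6: 111101001000100 → 111100001000100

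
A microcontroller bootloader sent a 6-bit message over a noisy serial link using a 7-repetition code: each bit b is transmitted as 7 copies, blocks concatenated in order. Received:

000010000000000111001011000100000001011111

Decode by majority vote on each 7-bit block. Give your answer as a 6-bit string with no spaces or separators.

Block 1 (0000100): 1 one → 0
Block 2 (0000000): 0 ones → 0
Block 3 (0111001): 4 ones → 1
Block 4 (0110001): 3 ones → 0
Block 5 (0000000): 0 ones → 0
Block 6 (1011111): 6 ones → 1

001001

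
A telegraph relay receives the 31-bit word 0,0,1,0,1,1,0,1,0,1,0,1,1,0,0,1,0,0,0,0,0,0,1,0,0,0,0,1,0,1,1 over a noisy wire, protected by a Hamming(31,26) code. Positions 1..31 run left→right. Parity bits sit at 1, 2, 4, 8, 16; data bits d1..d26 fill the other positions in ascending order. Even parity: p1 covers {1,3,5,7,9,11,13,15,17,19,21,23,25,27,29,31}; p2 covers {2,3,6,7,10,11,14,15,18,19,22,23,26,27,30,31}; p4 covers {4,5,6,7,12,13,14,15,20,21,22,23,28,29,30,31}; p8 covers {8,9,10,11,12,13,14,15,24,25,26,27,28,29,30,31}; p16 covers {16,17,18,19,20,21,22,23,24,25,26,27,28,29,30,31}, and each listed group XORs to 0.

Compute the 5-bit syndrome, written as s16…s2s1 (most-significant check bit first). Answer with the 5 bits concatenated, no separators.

11001

s1 (pos 1,3,5,7,9,11,13,15,17,19,21,23,25,27,29,31): 0⊕1⊕1⊕0⊕0⊕0⊕1⊕0⊕0⊕0⊕0⊕1⊕0⊕0⊕0⊕1 = 1
s2 (pos 2,3,6,7,10,11,14,15,18,19,22,23,26,27,30,31): 0⊕1⊕1⊕0⊕1⊕0⊕0⊕0⊕0⊕0⊕0⊕1⊕0⊕0⊕1⊕1 = 0
s4 (pos 4,5,6,7,12,13,14,15,20,21,22,23,28,29,30,31): 0⊕1⊕1⊕0⊕1⊕1⊕0⊕0⊕0⊕0⊕0⊕1⊕1⊕0⊕1⊕1 = 0
s8 (pos 8,9,10,11,12,13,14,15,24,25,26,27,28,29,30,31): 1⊕0⊕1⊕0⊕1⊕1⊕0⊕0⊕0⊕0⊕0⊕0⊕1⊕0⊕1⊕1 = 1
s16 (pos 16,17,18,19,20,21,22,23,24,25,26,27,28,29,30,31): 1⊕0⊕0⊕0⊕0⊕0⊕0⊕1⊕0⊕0⊕0⊕0⊕1⊕0⊕1⊕1 = 1
Syndrome s16…s1 = 11001 → error at position 25.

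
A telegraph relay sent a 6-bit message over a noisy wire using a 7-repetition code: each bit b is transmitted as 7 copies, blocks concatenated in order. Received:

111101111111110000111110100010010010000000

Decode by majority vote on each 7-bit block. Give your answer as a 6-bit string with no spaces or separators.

110000

Block 1 (1111011): 6 ones → 1
Block 2 (1111111): 7 ones → 1
Block 3 (0000111): 3 ones → 0
Block 4 (1101000): 3 ones → 0
Block 5 (1001001): 3 ones → 0
Block 6 (0000000): 0 ones → 0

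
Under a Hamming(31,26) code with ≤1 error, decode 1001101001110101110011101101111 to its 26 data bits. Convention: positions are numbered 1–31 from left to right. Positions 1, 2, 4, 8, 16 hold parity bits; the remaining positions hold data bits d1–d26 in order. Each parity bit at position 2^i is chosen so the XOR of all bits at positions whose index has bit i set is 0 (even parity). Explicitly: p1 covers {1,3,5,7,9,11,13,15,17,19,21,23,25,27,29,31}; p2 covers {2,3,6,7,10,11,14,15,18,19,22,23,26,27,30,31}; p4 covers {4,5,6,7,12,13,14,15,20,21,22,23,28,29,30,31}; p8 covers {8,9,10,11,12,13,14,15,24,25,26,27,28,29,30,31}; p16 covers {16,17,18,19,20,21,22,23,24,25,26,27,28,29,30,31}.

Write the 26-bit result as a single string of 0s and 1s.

01010111010110011101101111

s1 (pos 1,3,5,7,9,11,13,15,17,19,21,23,25,27,29,31): 1⊕0⊕1⊕1⊕0⊕1⊕0⊕0⊕1⊕0⊕1⊕1⊕1⊕0⊕1⊕1 = 0
s2 (pos 2,3,6,7,10,11,14,15,18,19,22,23,26,27,30,31): 0⊕0⊕0⊕1⊕1⊕1⊕1⊕0⊕1⊕0⊕1⊕1⊕1⊕0⊕1⊕1 = 0
s4 (pos 4,5,6,7,12,13,14,15,20,21,22,23,28,29,30,31): 1⊕1⊕0⊕1⊕1⊕0⊕1⊕0⊕0⊕1⊕1⊕1⊕1⊕1⊕1⊕1 = 0
s8 (pos 8,9,10,11,12,13,14,15,24,25,26,27,28,29,30,31): 0⊕0⊕1⊕1⊕1⊕0⊕1⊕0⊕0⊕1⊕1⊕0⊕1⊕1⊕1⊕1 = 0
s16 (pos 16,17,18,19,20,21,22,23,24,25,26,27,28,29,30,31): 1⊕1⊕1⊕0⊕0⊕1⊕1⊕1⊕0⊕1⊕1⊕0⊕1⊕1⊕1⊕1 = 0
Syndrome s16…s1 = 00000 → no error.
Read data bits from positions 3,5,6,7,9,10,11,12,13,14,15,17,18,19,20,21,22,23,24,25,26,27,28,29,30,31: 01010111010110011101101111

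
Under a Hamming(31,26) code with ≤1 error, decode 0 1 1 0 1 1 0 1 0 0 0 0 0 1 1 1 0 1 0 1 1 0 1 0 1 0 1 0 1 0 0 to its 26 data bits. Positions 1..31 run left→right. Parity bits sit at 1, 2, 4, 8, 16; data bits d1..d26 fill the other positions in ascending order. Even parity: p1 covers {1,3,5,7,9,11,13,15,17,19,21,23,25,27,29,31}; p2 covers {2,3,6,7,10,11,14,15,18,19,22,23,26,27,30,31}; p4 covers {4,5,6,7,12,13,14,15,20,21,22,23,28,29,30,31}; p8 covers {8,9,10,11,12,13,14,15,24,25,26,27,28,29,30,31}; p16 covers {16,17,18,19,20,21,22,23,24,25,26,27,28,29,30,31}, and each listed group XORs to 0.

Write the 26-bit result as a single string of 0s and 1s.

s1 (pos 1,3,5,7,9,11,13,15,17,19,21,23,25,27,29,31): 0⊕1⊕1⊕0⊕0⊕0⊕0⊕1⊕0⊕0⊕1⊕1⊕1⊕1⊕1⊕0 = 0
s2 (pos 2,3,6,7,10,11,14,15,18,19,22,23,26,27,30,31): 1⊕1⊕1⊕0⊕0⊕0⊕1⊕1⊕1⊕0⊕0⊕1⊕0⊕1⊕0⊕0 = 0
s4 (pos 4,5,6,7,12,13,14,15,20,21,22,23,28,29,30,31): 0⊕1⊕1⊕0⊕0⊕0⊕1⊕1⊕1⊕1⊕0⊕1⊕0⊕1⊕0⊕0 = 0
s8 (pos 8,9,10,11,12,13,14,15,24,25,26,27,28,29,30,31): 1⊕0⊕0⊕0⊕0⊕0⊕1⊕1⊕0⊕1⊕0⊕1⊕0⊕1⊕0⊕0 = 0
s16 (pos 16,17,18,19,20,21,22,23,24,25,26,27,28,29,30,31): 1⊕0⊕1⊕0⊕1⊕1⊕0⊕1⊕0⊕1⊕0⊕1⊕0⊕1⊕0⊕0 = 0
Syndrome s16…s1 = 00000 → no error.
Read data bits from positions 3,5,6,7,9,10,11,12,13,14,15,17,18,19,20,21,22,23,24,25,26,27,28,29,30,31: 11100000011010110101010100

11100000011010110101010100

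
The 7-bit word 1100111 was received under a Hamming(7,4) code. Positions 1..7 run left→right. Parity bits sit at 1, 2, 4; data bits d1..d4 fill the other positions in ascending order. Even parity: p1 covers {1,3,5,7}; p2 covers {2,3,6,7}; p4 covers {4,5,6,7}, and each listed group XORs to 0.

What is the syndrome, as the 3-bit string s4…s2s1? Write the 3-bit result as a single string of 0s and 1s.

111

s1 (pos 1,3,5,7): 1⊕0⊕1⊕1 = 1
s2 (pos 2,3,6,7): 1⊕0⊕1⊕1 = 1
s4 (pos 4,5,6,7): 0⊕1⊕1⊕1 = 1
Syndrome s4…s1 = 111 → error at position 7.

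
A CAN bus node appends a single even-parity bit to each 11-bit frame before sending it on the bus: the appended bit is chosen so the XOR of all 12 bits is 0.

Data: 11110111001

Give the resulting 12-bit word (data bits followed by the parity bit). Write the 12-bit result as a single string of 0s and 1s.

111101110010

XOR of the 11 data bits: 1⊕1⊕1⊕1⊕0⊕1⊕1⊕1⊕0⊕0⊕1 = 0
Parity bit = 0 (so all 12 bits XOR to 0).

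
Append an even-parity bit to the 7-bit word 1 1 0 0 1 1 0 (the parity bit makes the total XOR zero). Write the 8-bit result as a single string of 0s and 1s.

XOR of the 7 data bits: 1⊕1⊕0⊕0⊕1⊕1⊕0 = 0
Parity bit = 0 (so all 8 bits XOR to 0).

11001100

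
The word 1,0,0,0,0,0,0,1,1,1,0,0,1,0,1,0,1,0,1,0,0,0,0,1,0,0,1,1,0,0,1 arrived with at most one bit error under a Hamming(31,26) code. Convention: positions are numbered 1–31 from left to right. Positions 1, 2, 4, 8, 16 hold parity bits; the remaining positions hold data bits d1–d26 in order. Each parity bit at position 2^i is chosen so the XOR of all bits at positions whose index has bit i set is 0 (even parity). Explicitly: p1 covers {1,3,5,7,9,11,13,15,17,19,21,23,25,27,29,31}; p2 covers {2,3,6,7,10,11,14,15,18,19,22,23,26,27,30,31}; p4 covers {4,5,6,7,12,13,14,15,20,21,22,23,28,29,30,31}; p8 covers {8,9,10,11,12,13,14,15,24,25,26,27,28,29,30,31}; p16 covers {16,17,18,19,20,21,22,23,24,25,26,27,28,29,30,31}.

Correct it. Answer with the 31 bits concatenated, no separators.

s1 (pos 1,3,5,7,9,11,13,15,17,19,21,23,25,27,29,31): 1⊕0⊕0⊕0⊕1⊕0⊕1⊕1⊕1⊕1⊕0⊕0⊕0⊕1⊕0⊕1 = 0
s2 (pos 2,3,6,7,10,11,14,15,18,19,22,23,26,27,30,31): 0⊕0⊕0⊕0⊕1⊕0⊕0⊕1⊕0⊕1⊕0⊕0⊕0⊕1⊕0⊕1 = 1
s4 (pos 4,5,6,7,12,13,14,15,20,21,22,23,28,29,30,31): 0⊕0⊕0⊕0⊕0⊕1⊕0⊕1⊕0⊕0⊕0⊕0⊕1⊕0⊕0⊕1 = 0
s8 (pos 8,9,10,11,12,13,14,15,24,25,26,27,28,29,30,31): 1⊕1⊕1⊕0⊕0⊕1⊕0⊕1⊕1⊕0⊕0⊕1⊕1⊕0⊕0⊕1 = 1
s16 (pos 16,17,18,19,20,21,22,23,24,25,26,27,28,29,30,31): 0⊕1⊕0⊕1⊕0⊕0⊕0⊕0⊕1⊕0⊕0⊕1⊕1⊕0⊕0⊕1 = 0
Syndrome s16…s1 = 01010 → error at position 10.
Flip position 10: 1000000111001010101000010011001 → 1000000110001010101000010011001

1000000110001010101000010011001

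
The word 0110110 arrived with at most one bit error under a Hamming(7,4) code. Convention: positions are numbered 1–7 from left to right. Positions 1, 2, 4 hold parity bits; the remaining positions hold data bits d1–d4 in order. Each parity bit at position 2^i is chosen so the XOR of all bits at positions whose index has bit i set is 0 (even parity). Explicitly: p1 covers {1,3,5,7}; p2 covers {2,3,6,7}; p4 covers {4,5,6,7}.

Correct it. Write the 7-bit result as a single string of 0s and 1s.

s1 (pos 1,3,5,7): 0⊕1⊕1⊕0 = 0
s2 (pos 2,3,6,7): 1⊕1⊕1⊕0 = 1
s4 (pos 4,5,6,7): 0⊕1⊕1⊕0 = 0
Syndrome s4…s1 = 010 → error at position 2.
Flip position 2: 0110110 → 0010110

0010110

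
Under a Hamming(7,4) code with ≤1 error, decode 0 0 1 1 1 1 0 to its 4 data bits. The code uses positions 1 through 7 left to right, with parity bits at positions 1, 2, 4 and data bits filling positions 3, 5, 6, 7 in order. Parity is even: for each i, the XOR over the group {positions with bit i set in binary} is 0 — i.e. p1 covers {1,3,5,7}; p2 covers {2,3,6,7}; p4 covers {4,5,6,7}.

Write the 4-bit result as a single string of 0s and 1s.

1110

s1 (pos 1,3,5,7): 0⊕1⊕1⊕0 = 0
s2 (pos 2,3,6,7): 0⊕1⊕1⊕0 = 0
s4 (pos 4,5,6,7): 1⊕1⊕1⊕0 = 1
Syndrome s4…s1 = 100 → error at position 4.
Flip position 4: 0011110 → 0010110
Read data bits from positions 3,5,6,7: 1110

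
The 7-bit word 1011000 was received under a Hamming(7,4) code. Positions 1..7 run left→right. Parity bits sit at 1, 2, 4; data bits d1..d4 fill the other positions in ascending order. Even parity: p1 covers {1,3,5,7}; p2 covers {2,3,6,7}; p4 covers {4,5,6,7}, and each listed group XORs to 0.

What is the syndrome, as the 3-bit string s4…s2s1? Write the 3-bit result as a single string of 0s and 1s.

s1 (pos 1,3,5,7): 1⊕1⊕0⊕0 = 0
s2 (pos 2,3,6,7): 0⊕1⊕0⊕0 = 1
s4 (pos 4,5,6,7): 1⊕0⊕0⊕0 = 1
Syndrome s4…s1 = 110 → error at position 6.

110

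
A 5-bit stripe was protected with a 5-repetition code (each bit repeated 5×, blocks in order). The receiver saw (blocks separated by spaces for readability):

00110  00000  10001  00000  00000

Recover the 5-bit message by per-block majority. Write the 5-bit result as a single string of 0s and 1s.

00000

Block 1 (00110): 2 ones → 0
Block 2 (00000): 0 ones → 0
Block 3 (10001): 2 ones → 0
Block 4 (00000): 0 ones → 0
Block 5 (00000): 0 ones → 0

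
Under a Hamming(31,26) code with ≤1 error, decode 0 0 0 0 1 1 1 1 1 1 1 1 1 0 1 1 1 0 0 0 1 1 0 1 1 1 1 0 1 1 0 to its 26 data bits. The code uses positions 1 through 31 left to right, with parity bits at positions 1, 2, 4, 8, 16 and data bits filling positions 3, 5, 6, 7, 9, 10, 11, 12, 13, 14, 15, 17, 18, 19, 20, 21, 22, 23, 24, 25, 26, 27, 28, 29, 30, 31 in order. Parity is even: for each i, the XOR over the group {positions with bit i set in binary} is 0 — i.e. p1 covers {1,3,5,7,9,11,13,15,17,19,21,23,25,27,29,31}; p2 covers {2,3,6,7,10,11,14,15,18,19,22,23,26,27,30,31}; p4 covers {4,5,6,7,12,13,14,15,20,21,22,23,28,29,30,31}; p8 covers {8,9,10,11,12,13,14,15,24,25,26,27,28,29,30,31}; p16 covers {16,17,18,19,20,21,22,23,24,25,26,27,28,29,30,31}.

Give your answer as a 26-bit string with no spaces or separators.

01111101101100011011110110

s1 (pos 1,3,5,7,9,11,13,15,17,19,21,23,25,27,29,31): 0⊕0⊕1⊕1⊕1⊕1⊕1⊕1⊕1⊕0⊕1⊕0⊕1⊕1⊕1⊕0 = 1
s2 (pos 2,3,6,7,10,11,14,15,18,19,22,23,26,27,30,31): 0⊕0⊕1⊕1⊕1⊕1⊕0⊕1⊕0⊕0⊕1⊕0⊕1⊕1⊕1⊕0 = 1
s4 (pos 4,5,6,7,12,13,14,15,20,21,22,23,28,29,30,31): 0⊕1⊕1⊕1⊕1⊕1⊕0⊕1⊕0⊕1⊕1⊕0⊕0⊕1⊕1⊕0 = 0
s8 (pos 8,9,10,11,12,13,14,15,24,25,26,27,28,29,30,31): 1⊕1⊕1⊕1⊕1⊕1⊕0⊕1⊕1⊕1⊕1⊕1⊕0⊕1⊕1⊕0 = 1
s16 (pos 16,17,18,19,20,21,22,23,24,25,26,27,28,29,30,31): 1⊕1⊕0⊕0⊕0⊕1⊕1⊕0⊕1⊕1⊕1⊕1⊕0⊕1⊕1⊕0 = 0
Syndrome s16…s1 = 01011 → error at position 11.
Flip position 11: 0000111111111011100011011110110 → 0000111111011011100011011110110
Read data bits from positions 3,5,6,7,9,10,11,12,13,14,15,17,18,19,20,21,22,23,24,25,26,27,28,29,30,31: 01111101101100011011110110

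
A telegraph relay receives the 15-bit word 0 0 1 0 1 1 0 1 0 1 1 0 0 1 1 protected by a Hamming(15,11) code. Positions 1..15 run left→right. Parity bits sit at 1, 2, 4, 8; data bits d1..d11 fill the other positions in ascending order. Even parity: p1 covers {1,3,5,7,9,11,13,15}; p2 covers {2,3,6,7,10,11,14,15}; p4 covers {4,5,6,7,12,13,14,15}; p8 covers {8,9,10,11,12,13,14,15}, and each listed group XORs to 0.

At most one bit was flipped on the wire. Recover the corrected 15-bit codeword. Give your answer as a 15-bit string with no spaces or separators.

s1 (pos 1,3,5,7,9,11,13,15): 0⊕1⊕1⊕0⊕0⊕1⊕0⊕1 = 0
s2 (pos 2,3,6,7,10,11,14,15): 0⊕1⊕1⊕0⊕1⊕1⊕1⊕1 = 0
s4 (pos 4,5,6,7,12,13,14,15): 0⊕1⊕1⊕0⊕0⊕0⊕1⊕1 = 0
s8 (pos 8,9,10,11,12,13,14,15): 1⊕0⊕1⊕1⊕0⊕0⊕1⊕1 = 1
Syndrome s8…s1 = 1000 → error at position 8.
Flip position 8: 001011010110011 → 001011000110011

001011000110011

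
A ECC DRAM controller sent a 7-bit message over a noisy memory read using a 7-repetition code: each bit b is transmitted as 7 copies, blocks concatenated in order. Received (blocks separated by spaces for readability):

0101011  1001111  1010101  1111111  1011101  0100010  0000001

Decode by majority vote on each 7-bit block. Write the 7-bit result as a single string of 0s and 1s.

Block 1 (0101011): 4 ones → 1
Block 2 (1001111): 5 ones → 1
Block 3 (1010101): 4 ones → 1
Block 4 (1111111): 7 ones → 1
Block 5 (1011101): 5 ones → 1
Block 6 (0100010): 2 ones → 0
Block 7 (0000001): 1 one → 0

1111100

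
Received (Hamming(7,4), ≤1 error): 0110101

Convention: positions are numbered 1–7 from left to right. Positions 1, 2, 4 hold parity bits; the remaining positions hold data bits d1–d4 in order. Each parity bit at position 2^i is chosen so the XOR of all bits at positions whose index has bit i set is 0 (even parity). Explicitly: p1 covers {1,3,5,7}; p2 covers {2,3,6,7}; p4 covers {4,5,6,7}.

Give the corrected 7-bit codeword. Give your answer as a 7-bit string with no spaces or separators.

0100101

s1 (pos 1,3,5,7): 0⊕1⊕1⊕1 = 1
s2 (pos 2,3,6,7): 1⊕1⊕0⊕1 = 1
s4 (pos 4,5,6,7): 0⊕1⊕0⊕1 = 0
Syndrome s4…s1 = 011 → error at position 3.
Flip position 3: 0110101 → 0100101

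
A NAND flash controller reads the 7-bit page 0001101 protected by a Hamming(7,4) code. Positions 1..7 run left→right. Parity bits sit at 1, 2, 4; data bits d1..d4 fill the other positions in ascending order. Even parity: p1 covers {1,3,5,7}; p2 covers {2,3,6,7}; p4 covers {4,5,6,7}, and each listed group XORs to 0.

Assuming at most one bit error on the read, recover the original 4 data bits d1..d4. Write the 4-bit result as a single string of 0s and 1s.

s1 (pos 1,3,5,7): 0⊕0⊕1⊕1 = 0
s2 (pos 2,3,6,7): 0⊕0⊕0⊕1 = 1
s4 (pos 4,5,6,7): 1⊕1⊕0⊕1 = 1
Syndrome s4…s1 = 110 → error at position 6.
Flip position 6: 0001101 → 0001111
Read data bits from positions 3,5,6,7: 0111

0111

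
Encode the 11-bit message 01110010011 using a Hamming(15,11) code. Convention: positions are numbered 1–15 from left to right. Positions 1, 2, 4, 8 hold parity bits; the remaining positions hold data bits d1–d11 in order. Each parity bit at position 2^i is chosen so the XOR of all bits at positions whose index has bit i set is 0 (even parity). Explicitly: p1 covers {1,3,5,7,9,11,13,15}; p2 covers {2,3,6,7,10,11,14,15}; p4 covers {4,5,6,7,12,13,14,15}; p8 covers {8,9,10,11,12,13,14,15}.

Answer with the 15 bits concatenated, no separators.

Place data at non-parity positions: p1 p2 0 p4 1 1 1 p8 0 0 1 0 0 1 1
p1 (pos 1,3,5,7,9,11,13,15): XOR of data positions = 0⊕1⊕1⊕0⊕1⊕0⊕1 = 0
p2 (pos 2,3,6,7,10,11,14,15): XOR of data positions = 0⊕1⊕1⊕0⊕1⊕1⊕1 = 1
p4 (pos 4,5,6,7,12,13,14,15): XOR of data positions = 1⊕1⊕1⊕0⊕0⊕1⊕1 = 1
p8 (pos 8,9,10,11,12,13,14,15): XOR of data positions = 0⊕0⊕1⊕0⊕0⊕1⊕1 = 1
Codeword: 010111110010011

010111110010011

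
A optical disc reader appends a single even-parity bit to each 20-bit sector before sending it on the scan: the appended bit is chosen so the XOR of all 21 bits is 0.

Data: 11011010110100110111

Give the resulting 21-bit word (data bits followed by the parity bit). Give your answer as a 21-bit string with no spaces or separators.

110110101101001101111

XOR of the 20 data bits: 1⊕1⊕0⊕1⊕1⊕0⊕1⊕0⊕1⊕1⊕0⊕1⊕0⊕0⊕1⊕1⊕0⊕1⊕1⊕1 = 1
Parity bit = 1 (so all 21 bits XOR to 0).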